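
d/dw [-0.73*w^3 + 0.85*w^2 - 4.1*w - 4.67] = -2.19*w^2 + 1.7*w - 4.1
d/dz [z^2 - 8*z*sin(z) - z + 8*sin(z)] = -8*z*cos(z) + 2*z + 8*sqrt(2)*cos(z + pi/4) - 1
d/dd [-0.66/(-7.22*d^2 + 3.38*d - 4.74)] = (2.2308 - 9.5304*d)/(7.22*d^2 - 3.38*d + 4.74)^2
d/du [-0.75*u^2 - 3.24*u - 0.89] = -1.5*u - 3.24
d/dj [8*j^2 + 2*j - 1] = 16*j + 2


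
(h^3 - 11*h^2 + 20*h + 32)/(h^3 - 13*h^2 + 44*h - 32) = (h + 1)/(h - 1)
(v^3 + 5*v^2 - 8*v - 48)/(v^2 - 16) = (v^2 + v - 12)/(v - 4)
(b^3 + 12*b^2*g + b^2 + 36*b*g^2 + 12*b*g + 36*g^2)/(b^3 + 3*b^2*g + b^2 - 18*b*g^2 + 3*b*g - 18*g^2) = (b + 6*g)/(b - 3*g)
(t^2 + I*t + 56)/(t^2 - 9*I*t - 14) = (t + 8*I)/(t - 2*I)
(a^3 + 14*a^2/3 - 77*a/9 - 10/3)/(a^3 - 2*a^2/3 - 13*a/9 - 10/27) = 3*(a + 6)/(3*a + 2)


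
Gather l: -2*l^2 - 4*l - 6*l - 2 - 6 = -2*l^2 - 10*l - 8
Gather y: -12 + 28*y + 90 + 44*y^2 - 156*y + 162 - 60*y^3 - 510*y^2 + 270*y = -60*y^3 - 466*y^2 + 142*y + 240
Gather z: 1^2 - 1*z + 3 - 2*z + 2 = 6 - 3*z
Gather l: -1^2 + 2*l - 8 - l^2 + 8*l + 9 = -l^2 + 10*l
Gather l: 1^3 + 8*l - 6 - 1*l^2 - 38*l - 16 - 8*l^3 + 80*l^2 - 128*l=-8*l^3 + 79*l^2 - 158*l - 21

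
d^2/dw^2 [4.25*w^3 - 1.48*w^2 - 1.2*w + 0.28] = 25.5*w - 2.96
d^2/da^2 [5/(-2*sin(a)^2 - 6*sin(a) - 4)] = 5*(4*sin(a)^3 + 5*sin(a)^2 - 10*sin(a) - 14)/(2*(sin(a) + 1)^2*(sin(a) + 2)^3)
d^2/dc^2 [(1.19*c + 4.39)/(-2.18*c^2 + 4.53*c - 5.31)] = (-(1.19*c + 4.39)*(4.36*c - 4.53)*(8.72*c - 9.06) + (15.5652*c + 8.359)*(2.18*c^2 - 4.53*c + 5.31))/(2.18*c^2 - 4.53*c + 5.31)^3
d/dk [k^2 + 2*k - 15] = 2*k + 2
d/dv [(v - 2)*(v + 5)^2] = (v + 5)*(3*v + 1)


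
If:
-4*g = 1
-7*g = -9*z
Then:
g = -1/4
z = -7/36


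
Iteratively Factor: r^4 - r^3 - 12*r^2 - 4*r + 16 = (r + 2)*(r^3 - 3*r^2 - 6*r + 8) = (r - 4)*(r + 2)*(r^2 + r - 2) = (r - 4)*(r + 2)^2*(r - 1)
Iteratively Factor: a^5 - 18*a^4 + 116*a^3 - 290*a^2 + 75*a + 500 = (a - 5)*(a^4 - 13*a^3 + 51*a^2 - 35*a - 100) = (a - 5)*(a - 4)*(a^3 - 9*a^2 + 15*a + 25) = (a - 5)^2*(a - 4)*(a^2 - 4*a - 5) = (a - 5)^3*(a - 4)*(a + 1)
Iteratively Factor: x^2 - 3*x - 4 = (x - 4)*(x + 1)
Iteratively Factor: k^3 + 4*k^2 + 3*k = (k + 1)*(k^2 + 3*k) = k*(k + 1)*(k + 3)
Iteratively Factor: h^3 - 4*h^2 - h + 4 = (h - 1)*(h^2 - 3*h - 4) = (h - 4)*(h - 1)*(h + 1)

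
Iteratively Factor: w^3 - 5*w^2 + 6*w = (w - 2)*(w^2 - 3*w) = (w - 3)*(w - 2)*(w)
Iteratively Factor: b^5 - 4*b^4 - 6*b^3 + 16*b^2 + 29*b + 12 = (b + 1)*(b^4 - 5*b^3 - b^2 + 17*b + 12) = (b + 1)^2*(b^3 - 6*b^2 + 5*b + 12) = (b - 4)*(b + 1)^2*(b^2 - 2*b - 3) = (b - 4)*(b - 3)*(b + 1)^2*(b + 1)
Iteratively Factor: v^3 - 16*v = (v)*(v^2 - 16) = v*(v - 4)*(v + 4)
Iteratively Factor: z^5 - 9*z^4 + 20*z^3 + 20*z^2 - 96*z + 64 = (z + 2)*(z^4 - 11*z^3 + 42*z^2 - 64*z + 32) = (z - 1)*(z + 2)*(z^3 - 10*z^2 + 32*z - 32) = (z - 4)*(z - 1)*(z + 2)*(z^2 - 6*z + 8) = (z - 4)^2*(z - 1)*(z + 2)*(z - 2)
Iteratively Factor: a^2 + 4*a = (a + 4)*(a)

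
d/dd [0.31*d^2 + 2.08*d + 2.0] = 0.62*d + 2.08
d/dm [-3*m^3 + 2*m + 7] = 2 - 9*m^2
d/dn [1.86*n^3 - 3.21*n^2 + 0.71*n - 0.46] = 5.58*n^2 - 6.42*n + 0.71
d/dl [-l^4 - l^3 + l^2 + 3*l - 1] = -4*l^3 - 3*l^2 + 2*l + 3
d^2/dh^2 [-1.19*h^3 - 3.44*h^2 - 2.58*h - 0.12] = -7.14*h - 6.88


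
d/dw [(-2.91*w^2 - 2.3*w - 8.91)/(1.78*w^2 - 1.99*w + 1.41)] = (9.8849*w^2 + 23.5134*w - 20.9739)/(3.1684*w^4 - 7.0844*w^3 + 8.9797*w^2 - 5.6118*w + 1.9881)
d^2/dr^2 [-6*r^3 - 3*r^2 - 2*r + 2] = -36*r - 6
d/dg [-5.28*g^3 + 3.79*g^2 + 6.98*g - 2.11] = -15.84*g^2 + 7.58*g + 6.98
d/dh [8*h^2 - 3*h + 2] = 16*h - 3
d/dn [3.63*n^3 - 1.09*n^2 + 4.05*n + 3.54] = 10.89*n^2 - 2.18*n + 4.05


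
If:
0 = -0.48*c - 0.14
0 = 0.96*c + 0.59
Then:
No Solution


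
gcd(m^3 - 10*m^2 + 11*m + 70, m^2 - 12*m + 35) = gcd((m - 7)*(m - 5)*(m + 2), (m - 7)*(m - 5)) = m^2 - 12*m + 35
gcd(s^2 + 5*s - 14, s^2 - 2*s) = s - 2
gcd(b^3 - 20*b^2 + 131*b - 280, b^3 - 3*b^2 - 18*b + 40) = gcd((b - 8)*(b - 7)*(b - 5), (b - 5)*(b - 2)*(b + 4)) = b - 5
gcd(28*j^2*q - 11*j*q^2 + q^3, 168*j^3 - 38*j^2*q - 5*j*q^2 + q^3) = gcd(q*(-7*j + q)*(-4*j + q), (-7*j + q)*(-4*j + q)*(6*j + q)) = 28*j^2 - 11*j*q + q^2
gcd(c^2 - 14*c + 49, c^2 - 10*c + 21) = c - 7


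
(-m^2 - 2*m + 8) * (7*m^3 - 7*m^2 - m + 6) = -7*m^5 - 7*m^4 + 71*m^3 - 60*m^2 - 20*m + 48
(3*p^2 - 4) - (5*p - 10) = 3*p^2 - 5*p + 6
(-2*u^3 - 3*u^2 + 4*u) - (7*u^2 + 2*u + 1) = -2*u^3 - 10*u^2 + 2*u - 1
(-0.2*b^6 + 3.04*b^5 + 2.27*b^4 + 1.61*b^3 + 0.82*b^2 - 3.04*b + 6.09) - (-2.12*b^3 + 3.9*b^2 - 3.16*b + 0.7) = -0.2*b^6 + 3.04*b^5 + 2.27*b^4 + 3.73*b^3 - 3.08*b^2 + 0.12*b + 5.39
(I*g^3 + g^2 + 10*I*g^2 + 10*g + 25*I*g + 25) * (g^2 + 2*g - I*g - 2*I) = I*g^5 + 2*g^4 + 12*I*g^4 + 24*g^3 + 44*I*g^3 + 90*g^2 + 38*I*g^2 + 100*g - 45*I*g - 50*I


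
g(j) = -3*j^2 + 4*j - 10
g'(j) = 4 - 6*j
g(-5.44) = -120.54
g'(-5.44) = 36.64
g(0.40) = -8.88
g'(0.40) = 1.60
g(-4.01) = -74.28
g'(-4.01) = 28.06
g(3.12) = -26.72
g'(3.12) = -14.72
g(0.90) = -8.83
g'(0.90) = -1.40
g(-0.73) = -14.52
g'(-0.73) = 8.38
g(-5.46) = -121.27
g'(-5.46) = 36.76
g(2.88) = -23.36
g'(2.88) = -13.28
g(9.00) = -217.00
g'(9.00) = -50.00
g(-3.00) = -49.00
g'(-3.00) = 22.00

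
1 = 1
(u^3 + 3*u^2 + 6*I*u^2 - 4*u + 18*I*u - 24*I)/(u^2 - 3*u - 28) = (u^2 + u*(-1 + 6*I) - 6*I)/(u - 7)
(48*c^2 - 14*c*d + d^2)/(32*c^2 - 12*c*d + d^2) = (6*c - d)/(4*c - d)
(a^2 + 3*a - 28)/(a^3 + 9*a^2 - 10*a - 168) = 1/(a + 6)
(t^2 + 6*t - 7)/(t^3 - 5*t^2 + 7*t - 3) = (t + 7)/(t^2 - 4*t + 3)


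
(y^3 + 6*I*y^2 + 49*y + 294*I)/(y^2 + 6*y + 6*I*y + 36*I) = (y^2 + 49)/(y + 6)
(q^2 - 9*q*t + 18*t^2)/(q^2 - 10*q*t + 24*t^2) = (q - 3*t)/(q - 4*t)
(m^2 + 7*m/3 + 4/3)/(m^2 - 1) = (m + 4/3)/(m - 1)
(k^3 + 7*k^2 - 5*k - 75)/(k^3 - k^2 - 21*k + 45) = (k + 5)/(k - 3)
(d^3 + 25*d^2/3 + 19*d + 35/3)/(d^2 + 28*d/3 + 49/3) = (d^2 + 6*d + 5)/(d + 7)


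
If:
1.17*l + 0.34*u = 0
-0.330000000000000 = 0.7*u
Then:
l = 0.14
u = -0.47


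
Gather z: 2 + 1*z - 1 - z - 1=0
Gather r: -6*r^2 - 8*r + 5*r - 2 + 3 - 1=-6*r^2 - 3*r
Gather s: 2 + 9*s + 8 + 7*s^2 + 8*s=7*s^2 + 17*s + 10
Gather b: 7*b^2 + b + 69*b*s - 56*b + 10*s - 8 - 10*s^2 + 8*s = 7*b^2 + b*(69*s - 55) - 10*s^2 + 18*s - 8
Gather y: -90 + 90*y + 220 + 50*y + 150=140*y + 280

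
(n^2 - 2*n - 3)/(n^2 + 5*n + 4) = (n - 3)/(n + 4)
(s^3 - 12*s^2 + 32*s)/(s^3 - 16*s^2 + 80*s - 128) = s/(s - 4)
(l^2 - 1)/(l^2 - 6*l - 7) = (l - 1)/(l - 7)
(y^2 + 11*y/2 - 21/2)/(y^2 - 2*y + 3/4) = 2*(y + 7)/(2*y - 1)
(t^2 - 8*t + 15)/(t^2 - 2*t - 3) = (t - 5)/(t + 1)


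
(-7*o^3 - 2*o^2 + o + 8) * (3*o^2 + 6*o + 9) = -21*o^5 - 48*o^4 - 72*o^3 + 12*o^2 + 57*o + 72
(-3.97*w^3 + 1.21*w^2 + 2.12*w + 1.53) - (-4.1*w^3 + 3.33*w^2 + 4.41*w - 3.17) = 0.129999999999999*w^3 - 2.12*w^2 - 2.29*w + 4.7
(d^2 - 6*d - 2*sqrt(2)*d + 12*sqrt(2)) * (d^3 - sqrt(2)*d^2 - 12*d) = d^5 - 6*d^4 - 3*sqrt(2)*d^4 - 8*d^3 + 18*sqrt(2)*d^3 + 24*sqrt(2)*d^2 + 48*d^2 - 144*sqrt(2)*d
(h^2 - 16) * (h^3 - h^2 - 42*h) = h^5 - h^4 - 58*h^3 + 16*h^2 + 672*h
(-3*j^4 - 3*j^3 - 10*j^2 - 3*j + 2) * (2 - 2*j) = 6*j^5 + 14*j^3 - 14*j^2 - 10*j + 4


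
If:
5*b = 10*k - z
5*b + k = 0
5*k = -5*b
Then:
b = 0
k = 0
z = 0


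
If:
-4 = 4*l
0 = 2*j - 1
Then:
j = 1/2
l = -1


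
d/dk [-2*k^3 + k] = 1 - 6*k^2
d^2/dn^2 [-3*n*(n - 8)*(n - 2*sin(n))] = -6*n^2*sin(n) + 48*n*sin(n) + 24*n*cos(n) - 18*n + 12*sin(n) - 96*cos(n) + 48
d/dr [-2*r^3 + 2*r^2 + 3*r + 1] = -6*r^2 + 4*r + 3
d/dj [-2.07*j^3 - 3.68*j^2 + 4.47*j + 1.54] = -6.21*j^2 - 7.36*j + 4.47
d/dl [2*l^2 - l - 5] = 4*l - 1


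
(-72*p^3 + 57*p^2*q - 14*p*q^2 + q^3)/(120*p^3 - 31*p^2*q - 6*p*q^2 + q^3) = (-3*p + q)/(5*p + q)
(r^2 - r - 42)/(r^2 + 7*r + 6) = (r - 7)/(r + 1)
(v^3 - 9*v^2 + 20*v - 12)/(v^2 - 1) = (v^2 - 8*v + 12)/(v + 1)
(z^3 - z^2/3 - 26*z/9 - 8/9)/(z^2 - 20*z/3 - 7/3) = (3*z^2 - 2*z - 8)/(3*(z - 7))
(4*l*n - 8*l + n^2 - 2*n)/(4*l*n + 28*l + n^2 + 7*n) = (n - 2)/(n + 7)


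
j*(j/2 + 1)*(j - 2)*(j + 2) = j^4/2 + j^3 - 2*j^2 - 4*j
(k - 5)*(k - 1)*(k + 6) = k^3 - 31*k + 30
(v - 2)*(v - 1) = v^2 - 3*v + 2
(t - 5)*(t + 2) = t^2 - 3*t - 10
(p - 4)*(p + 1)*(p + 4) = p^3 + p^2 - 16*p - 16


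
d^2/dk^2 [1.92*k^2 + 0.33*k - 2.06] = 3.84000000000000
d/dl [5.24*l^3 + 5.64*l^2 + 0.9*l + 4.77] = 15.72*l^2 + 11.28*l + 0.9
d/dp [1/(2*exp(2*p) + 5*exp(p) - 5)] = (-4*exp(p) - 5)*exp(p)/(2*exp(2*p) + 5*exp(p) - 5)^2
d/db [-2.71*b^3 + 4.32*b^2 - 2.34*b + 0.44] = -8.13*b^2 + 8.64*b - 2.34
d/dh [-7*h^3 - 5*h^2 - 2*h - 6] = -21*h^2 - 10*h - 2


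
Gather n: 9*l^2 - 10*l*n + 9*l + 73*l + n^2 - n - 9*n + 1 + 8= 9*l^2 + 82*l + n^2 + n*(-10*l - 10) + 9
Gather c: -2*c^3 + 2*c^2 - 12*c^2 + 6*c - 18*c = -2*c^3 - 10*c^2 - 12*c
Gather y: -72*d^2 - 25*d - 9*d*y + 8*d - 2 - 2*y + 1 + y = -72*d^2 - 17*d + y*(-9*d - 1) - 1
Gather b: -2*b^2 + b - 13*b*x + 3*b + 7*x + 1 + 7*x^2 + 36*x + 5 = -2*b^2 + b*(4 - 13*x) + 7*x^2 + 43*x + 6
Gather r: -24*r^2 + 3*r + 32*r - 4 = -24*r^2 + 35*r - 4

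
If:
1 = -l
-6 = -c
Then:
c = 6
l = -1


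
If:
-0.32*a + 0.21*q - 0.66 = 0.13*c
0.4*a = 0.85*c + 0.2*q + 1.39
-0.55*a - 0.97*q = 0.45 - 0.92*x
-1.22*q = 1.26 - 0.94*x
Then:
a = 6.15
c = -1.47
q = 11.61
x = 16.40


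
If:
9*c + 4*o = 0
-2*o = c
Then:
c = 0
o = 0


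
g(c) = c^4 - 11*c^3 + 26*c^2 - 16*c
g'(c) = 4*c^3 - 33*c^2 + 52*c - 16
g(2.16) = -2.34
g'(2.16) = -17.33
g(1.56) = 2.48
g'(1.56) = -0.00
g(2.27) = -4.46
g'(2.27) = -21.22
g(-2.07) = 260.45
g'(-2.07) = -300.52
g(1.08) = 0.55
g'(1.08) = 6.71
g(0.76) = -1.64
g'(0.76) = 6.22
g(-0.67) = 25.90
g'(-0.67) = -66.86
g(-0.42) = 12.15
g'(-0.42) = -43.96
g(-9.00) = 16830.00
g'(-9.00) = -6073.00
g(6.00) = -240.00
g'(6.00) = -28.00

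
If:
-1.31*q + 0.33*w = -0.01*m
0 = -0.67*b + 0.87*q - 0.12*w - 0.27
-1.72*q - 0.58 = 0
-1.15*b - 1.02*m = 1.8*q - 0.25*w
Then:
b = -0.60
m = 0.93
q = -0.34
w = -1.37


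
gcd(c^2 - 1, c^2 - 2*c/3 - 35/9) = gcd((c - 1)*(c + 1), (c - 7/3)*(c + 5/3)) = 1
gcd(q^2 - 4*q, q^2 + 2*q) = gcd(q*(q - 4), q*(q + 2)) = q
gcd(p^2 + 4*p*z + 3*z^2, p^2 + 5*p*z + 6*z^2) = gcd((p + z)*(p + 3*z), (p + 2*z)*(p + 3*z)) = p + 3*z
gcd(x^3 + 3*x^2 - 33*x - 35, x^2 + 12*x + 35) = x + 7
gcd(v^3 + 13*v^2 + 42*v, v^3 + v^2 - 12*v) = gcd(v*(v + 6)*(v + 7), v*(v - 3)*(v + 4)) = v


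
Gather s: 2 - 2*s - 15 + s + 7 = -s - 6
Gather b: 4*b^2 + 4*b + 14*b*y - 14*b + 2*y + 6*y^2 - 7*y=4*b^2 + b*(14*y - 10) + 6*y^2 - 5*y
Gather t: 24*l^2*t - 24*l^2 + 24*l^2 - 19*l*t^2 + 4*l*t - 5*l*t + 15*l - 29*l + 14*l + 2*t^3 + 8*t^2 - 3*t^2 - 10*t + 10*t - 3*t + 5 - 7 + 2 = 2*t^3 + t^2*(5 - 19*l) + t*(24*l^2 - l - 3)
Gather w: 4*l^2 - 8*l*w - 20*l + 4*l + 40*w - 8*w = 4*l^2 - 16*l + w*(32 - 8*l)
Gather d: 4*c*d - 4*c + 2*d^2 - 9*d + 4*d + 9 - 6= -4*c + 2*d^2 + d*(4*c - 5) + 3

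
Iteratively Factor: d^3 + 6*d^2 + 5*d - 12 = (d + 3)*(d^2 + 3*d - 4) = (d - 1)*(d + 3)*(d + 4)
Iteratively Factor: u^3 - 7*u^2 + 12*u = (u - 3)*(u^2 - 4*u) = (u - 4)*(u - 3)*(u)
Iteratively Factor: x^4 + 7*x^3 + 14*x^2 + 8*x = (x)*(x^3 + 7*x^2 + 14*x + 8) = x*(x + 4)*(x^2 + 3*x + 2) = x*(x + 2)*(x + 4)*(x + 1)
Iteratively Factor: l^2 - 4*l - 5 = (l - 5)*(l + 1)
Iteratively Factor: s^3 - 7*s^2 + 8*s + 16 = (s - 4)*(s^2 - 3*s - 4) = (s - 4)*(s + 1)*(s - 4)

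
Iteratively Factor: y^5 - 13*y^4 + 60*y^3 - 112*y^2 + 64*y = (y - 4)*(y^4 - 9*y^3 + 24*y^2 - 16*y) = y*(y - 4)*(y^3 - 9*y^2 + 24*y - 16) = y*(y - 4)^2*(y^2 - 5*y + 4) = y*(y - 4)^2*(y - 1)*(y - 4)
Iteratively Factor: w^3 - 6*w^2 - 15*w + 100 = (w - 5)*(w^2 - w - 20) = (w - 5)*(w + 4)*(w - 5)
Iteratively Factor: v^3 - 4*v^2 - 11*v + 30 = (v - 5)*(v^2 + v - 6) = (v - 5)*(v - 2)*(v + 3)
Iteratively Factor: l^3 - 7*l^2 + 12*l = (l - 3)*(l^2 - 4*l) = (l - 4)*(l - 3)*(l)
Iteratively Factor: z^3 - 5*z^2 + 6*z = (z - 3)*(z^2 - 2*z) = z*(z - 3)*(z - 2)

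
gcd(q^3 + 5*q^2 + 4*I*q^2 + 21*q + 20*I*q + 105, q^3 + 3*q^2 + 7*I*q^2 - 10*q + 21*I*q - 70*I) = q^2 + q*(5 + 7*I) + 35*I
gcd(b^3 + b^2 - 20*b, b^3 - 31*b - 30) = b + 5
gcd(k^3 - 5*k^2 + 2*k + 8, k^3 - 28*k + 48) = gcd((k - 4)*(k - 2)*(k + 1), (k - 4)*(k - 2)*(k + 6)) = k^2 - 6*k + 8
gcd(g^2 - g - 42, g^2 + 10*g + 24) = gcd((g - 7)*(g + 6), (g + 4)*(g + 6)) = g + 6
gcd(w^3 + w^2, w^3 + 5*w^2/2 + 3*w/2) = w^2 + w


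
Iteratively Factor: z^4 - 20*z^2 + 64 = (z - 2)*(z^3 + 2*z^2 - 16*z - 32) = (z - 2)*(z + 2)*(z^2 - 16) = (z - 4)*(z - 2)*(z + 2)*(z + 4)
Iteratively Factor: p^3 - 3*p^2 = (p)*(p^2 - 3*p) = p*(p - 3)*(p)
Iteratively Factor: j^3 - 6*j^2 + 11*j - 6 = (j - 1)*(j^2 - 5*j + 6) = (j - 2)*(j - 1)*(j - 3)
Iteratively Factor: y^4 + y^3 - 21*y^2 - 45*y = (y + 3)*(y^3 - 2*y^2 - 15*y) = (y - 5)*(y + 3)*(y^2 + 3*y) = y*(y - 5)*(y + 3)*(y + 3)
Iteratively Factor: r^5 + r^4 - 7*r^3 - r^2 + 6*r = (r + 1)*(r^4 - 7*r^2 + 6*r) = (r + 1)*(r + 3)*(r^3 - 3*r^2 + 2*r) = (r - 2)*(r + 1)*(r + 3)*(r^2 - r) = (r - 2)*(r - 1)*(r + 1)*(r + 3)*(r)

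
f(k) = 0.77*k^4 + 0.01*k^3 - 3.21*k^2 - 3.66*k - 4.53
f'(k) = 3.08*k^3 + 0.03*k^2 - 6.42*k - 3.66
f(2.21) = -9.82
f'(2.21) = 15.54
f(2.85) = 10.00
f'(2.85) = 49.59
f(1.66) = -13.56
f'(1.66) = -0.15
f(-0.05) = -4.36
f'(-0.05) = -3.34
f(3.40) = 49.21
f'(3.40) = 95.92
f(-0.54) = -3.43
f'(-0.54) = -0.67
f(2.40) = -6.12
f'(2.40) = 23.68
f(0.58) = -7.64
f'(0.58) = -6.77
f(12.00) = 15473.31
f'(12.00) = 5245.86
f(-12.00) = 15526.59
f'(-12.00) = -5244.54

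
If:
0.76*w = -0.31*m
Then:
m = -2.45161290322581*w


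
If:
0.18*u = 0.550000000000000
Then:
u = 3.06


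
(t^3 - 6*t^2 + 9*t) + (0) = t^3 - 6*t^2 + 9*t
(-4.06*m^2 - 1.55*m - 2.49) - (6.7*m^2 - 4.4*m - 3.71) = -10.76*m^2 + 2.85*m + 1.22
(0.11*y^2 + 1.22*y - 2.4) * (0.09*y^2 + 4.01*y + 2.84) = 0.0099*y^4 + 0.5509*y^3 + 4.9886*y^2 - 6.1592*y - 6.816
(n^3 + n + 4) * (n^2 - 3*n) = n^5 - 3*n^4 + n^3 + n^2 - 12*n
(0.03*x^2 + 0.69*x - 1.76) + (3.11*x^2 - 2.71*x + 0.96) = 3.14*x^2 - 2.02*x - 0.8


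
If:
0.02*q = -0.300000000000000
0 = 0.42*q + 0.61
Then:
No Solution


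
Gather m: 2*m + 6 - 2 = 2*m + 4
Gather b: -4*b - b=-5*b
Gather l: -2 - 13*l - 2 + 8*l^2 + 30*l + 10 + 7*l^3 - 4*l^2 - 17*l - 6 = 7*l^3 + 4*l^2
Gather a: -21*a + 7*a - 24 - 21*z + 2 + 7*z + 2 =-14*a - 14*z - 20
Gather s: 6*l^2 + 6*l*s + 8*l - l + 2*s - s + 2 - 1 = 6*l^2 + 7*l + s*(6*l + 1) + 1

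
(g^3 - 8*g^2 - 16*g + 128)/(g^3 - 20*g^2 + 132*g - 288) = (g^2 - 16)/(g^2 - 12*g + 36)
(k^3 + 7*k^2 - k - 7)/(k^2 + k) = k + 6 - 7/k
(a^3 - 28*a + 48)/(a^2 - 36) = (a^2 - 6*a + 8)/(a - 6)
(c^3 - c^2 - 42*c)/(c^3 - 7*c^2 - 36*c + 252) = c/(c - 6)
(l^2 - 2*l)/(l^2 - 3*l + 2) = l/(l - 1)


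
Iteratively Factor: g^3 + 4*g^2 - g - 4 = (g + 1)*(g^2 + 3*g - 4) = (g - 1)*(g + 1)*(g + 4)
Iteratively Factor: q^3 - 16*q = (q + 4)*(q^2 - 4*q) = (q - 4)*(q + 4)*(q)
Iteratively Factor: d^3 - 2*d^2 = (d)*(d^2 - 2*d) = d^2*(d - 2)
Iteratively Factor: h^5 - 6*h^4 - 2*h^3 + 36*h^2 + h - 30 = (h - 5)*(h^4 - h^3 - 7*h^2 + h + 6) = (h - 5)*(h + 1)*(h^3 - 2*h^2 - 5*h + 6) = (h - 5)*(h + 1)*(h + 2)*(h^2 - 4*h + 3) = (h - 5)*(h - 1)*(h + 1)*(h + 2)*(h - 3)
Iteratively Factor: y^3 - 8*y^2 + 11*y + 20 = (y - 4)*(y^2 - 4*y - 5) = (y - 5)*(y - 4)*(y + 1)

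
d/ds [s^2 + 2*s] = 2*s + 2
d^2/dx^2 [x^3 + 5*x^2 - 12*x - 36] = 6*x + 10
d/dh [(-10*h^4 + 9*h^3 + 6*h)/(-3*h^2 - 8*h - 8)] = (60*h^5 + 213*h^4 + 176*h^3 - 198*h^2 - 48)/(9*h^4 + 48*h^3 + 112*h^2 + 128*h + 64)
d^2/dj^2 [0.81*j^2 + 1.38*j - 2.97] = 1.62000000000000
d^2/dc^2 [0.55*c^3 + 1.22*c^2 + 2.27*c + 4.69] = 3.3*c + 2.44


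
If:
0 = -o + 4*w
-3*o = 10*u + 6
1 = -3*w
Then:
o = -4/3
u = -1/5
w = -1/3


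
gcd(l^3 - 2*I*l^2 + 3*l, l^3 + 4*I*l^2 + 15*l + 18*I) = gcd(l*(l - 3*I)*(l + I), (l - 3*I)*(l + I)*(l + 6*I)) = l^2 - 2*I*l + 3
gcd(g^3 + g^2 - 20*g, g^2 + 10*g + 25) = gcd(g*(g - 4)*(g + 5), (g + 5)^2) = g + 5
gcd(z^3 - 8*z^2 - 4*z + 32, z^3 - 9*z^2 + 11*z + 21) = 1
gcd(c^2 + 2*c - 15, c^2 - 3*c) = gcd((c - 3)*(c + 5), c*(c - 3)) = c - 3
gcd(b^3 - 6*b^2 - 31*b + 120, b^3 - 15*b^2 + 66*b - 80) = b - 8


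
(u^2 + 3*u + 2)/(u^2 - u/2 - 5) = 2*(u + 1)/(2*u - 5)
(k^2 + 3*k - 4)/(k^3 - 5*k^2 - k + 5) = (k + 4)/(k^2 - 4*k - 5)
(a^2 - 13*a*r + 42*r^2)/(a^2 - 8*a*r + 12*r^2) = (-a + 7*r)/(-a + 2*r)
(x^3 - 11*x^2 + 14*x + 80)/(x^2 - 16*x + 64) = (x^2 - 3*x - 10)/(x - 8)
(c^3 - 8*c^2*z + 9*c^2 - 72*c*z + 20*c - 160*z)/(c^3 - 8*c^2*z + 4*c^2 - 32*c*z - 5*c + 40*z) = (c + 4)/(c - 1)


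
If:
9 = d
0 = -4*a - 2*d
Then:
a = -9/2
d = 9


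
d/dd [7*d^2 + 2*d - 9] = 14*d + 2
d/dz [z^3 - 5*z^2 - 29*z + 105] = 3*z^2 - 10*z - 29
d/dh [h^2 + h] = 2*h + 1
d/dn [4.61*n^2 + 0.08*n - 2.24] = 9.22*n + 0.08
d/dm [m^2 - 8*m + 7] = 2*m - 8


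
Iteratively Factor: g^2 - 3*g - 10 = (g + 2)*(g - 5)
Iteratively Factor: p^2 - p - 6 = (p + 2)*(p - 3)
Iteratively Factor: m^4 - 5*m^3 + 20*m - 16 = (m - 4)*(m^3 - m^2 - 4*m + 4) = (m - 4)*(m - 1)*(m^2 - 4) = (m - 4)*(m - 2)*(m - 1)*(m + 2)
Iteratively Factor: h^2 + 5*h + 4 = (h + 4)*(h + 1)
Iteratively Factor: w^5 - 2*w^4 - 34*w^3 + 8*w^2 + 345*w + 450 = (w + 2)*(w^4 - 4*w^3 - 26*w^2 + 60*w + 225) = (w - 5)*(w + 2)*(w^3 + w^2 - 21*w - 45) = (w - 5)*(w + 2)*(w + 3)*(w^2 - 2*w - 15) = (w - 5)^2*(w + 2)*(w + 3)*(w + 3)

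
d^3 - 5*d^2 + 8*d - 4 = (d - 2)^2*(d - 1)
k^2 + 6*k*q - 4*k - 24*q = (k - 4)*(k + 6*q)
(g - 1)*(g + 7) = g^2 + 6*g - 7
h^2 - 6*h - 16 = (h - 8)*(h + 2)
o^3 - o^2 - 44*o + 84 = (o - 6)*(o - 2)*(o + 7)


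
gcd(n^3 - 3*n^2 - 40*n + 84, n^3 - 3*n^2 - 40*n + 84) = n^3 - 3*n^2 - 40*n + 84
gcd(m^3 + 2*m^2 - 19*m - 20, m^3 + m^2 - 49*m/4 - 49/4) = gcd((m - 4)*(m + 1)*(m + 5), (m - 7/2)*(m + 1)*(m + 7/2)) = m + 1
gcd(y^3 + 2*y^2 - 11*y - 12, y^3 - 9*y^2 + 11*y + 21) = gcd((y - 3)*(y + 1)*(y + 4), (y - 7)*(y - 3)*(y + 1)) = y^2 - 2*y - 3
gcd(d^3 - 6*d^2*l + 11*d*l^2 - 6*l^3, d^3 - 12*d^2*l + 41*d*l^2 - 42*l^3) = d^2 - 5*d*l + 6*l^2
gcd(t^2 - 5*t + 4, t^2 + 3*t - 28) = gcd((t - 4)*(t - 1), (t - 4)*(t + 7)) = t - 4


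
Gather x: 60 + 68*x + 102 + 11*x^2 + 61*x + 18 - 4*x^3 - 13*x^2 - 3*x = -4*x^3 - 2*x^2 + 126*x + 180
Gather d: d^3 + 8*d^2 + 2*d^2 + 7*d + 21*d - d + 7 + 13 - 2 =d^3 + 10*d^2 + 27*d + 18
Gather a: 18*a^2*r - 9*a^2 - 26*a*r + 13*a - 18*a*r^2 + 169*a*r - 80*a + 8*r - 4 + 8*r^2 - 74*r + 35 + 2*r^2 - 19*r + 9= a^2*(18*r - 9) + a*(-18*r^2 + 143*r - 67) + 10*r^2 - 85*r + 40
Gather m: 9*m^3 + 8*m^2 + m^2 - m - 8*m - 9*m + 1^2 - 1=9*m^3 + 9*m^2 - 18*m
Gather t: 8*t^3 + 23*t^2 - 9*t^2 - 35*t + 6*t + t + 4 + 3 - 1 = 8*t^3 + 14*t^2 - 28*t + 6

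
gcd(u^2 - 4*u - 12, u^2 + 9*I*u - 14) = 1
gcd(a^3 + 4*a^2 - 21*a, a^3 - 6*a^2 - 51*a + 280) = a + 7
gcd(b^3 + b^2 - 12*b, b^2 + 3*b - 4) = b + 4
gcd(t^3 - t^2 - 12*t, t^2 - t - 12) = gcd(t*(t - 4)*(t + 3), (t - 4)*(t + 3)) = t^2 - t - 12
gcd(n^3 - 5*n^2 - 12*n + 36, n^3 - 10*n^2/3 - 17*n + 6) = n^2 - 3*n - 18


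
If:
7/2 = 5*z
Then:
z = 7/10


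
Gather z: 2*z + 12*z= 14*z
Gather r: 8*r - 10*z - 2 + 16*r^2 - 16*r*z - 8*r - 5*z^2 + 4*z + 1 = 16*r^2 - 16*r*z - 5*z^2 - 6*z - 1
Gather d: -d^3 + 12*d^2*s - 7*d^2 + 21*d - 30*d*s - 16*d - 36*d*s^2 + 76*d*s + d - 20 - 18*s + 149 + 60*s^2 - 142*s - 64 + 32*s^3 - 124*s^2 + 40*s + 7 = -d^3 + d^2*(12*s - 7) + d*(-36*s^2 + 46*s + 6) + 32*s^3 - 64*s^2 - 120*s + 72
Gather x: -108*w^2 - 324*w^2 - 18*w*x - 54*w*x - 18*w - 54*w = -432*w^2 - 72*w*x - 72*w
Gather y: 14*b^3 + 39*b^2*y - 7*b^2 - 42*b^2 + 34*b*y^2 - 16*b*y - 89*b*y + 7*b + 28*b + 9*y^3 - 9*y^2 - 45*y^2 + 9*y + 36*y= 14*b^3 - 49*b^2 + 35*b + 9*y^3 + y^2*(34*b - 54) + y*(39*b^2 - 105*b + 45)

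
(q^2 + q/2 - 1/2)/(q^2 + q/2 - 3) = (2*q^2 + q - 1)/(2*q^2 + q - 6)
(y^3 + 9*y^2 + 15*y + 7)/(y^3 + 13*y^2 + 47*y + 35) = (y + 1)/(y + 5)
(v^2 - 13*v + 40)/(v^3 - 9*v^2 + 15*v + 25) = (v - 8)/(v^2 - 4*v - 5)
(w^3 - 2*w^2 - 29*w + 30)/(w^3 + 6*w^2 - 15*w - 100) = (w^2 - 7*w + 6)/(w^2 + w - 20)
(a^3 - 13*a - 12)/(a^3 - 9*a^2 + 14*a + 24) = (a + 3)/(a - 6)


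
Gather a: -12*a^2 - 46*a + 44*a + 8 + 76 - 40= -12*a^2 - 2*a + 44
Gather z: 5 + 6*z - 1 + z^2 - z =z^2 + 5*z + 4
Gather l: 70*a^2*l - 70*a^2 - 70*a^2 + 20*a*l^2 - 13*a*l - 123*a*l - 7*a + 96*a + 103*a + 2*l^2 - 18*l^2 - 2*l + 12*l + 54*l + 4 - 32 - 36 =-140*a^2 + 192*a + l^2*(20*a - 16) + l*(70*a^2 - 136*a + 64) - 64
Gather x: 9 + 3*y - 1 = 3*y + 8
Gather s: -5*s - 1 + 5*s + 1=0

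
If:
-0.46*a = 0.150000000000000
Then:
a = -0.33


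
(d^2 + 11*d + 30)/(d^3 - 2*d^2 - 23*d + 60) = (d + 6)/(d^2 - 7*d + 12)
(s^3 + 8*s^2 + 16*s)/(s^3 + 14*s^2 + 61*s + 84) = s*(s + 4)/(s^2 + 10*s + 21)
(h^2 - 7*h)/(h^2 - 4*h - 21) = h/(h + 3)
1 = 1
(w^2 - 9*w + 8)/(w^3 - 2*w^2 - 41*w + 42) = (w - 8)/(w^2 - w - 42)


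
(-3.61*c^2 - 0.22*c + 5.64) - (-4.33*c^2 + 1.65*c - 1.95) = 0.72*c^2 - 1.87*c + 7.59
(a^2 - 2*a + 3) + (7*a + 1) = a^2 + 5*a + 4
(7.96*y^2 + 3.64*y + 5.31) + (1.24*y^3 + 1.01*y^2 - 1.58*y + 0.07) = 1.24*y^3 + 8.97*y^2 + 2.06*y + 5.38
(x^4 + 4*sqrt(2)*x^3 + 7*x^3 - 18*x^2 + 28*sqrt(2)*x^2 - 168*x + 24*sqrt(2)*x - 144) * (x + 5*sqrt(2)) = x^5 + 7*x^4 + 9*sqrt(2)*x^4 + 22*x^3 + 63*sqrt(2)*x^3 - 66*sqrt(2)*x^2 + 112*x^2 - 840*sqrt(2)*x + 96*x - 720*sqrt(2)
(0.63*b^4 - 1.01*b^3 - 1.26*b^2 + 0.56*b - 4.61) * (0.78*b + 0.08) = 0.4914*b^5 - 0.7374*b^4 - 1.0636*b^3 + 0.336*b^2 - 3.551*b - 0.3688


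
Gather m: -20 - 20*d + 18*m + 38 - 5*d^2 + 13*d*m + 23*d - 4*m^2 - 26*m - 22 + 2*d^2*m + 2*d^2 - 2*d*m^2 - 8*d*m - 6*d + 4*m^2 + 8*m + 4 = -3*d^2 - 2*d*m^2 - 3*d + m*(2*d^2 + 5*d)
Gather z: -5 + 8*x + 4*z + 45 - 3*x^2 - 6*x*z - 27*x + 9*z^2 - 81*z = -3*x^2 - 19*x + 9*z^2 + z*(-6*x - 77) + 40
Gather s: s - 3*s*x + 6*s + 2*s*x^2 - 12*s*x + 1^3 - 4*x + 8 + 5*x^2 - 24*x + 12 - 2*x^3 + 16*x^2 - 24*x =s*(2*x^2 - 15*x + 7) - 2*x^3 + 21*x^2 - 52*x + 21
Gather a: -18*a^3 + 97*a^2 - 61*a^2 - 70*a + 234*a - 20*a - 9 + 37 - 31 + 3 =-18*a^3 + 36*a^2 + 144*a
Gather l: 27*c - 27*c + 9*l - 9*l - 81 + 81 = 0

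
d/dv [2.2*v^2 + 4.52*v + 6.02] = 4.4*v + 4.52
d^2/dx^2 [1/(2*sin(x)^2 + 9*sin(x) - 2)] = (-16*sin(x)^4 - 54*sin(x)^3 - 73*sin(x)^2 + 90*sin(x) + 170)/(9*sin(x) - cos(2*x) - 1)^3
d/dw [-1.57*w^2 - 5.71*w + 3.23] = -3.14*w - 5.71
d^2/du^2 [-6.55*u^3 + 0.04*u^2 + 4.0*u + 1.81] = 0.08 - 39.3*u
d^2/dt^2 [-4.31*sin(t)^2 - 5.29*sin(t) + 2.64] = 5.29*sin(t) - 8.62*cos(2*t)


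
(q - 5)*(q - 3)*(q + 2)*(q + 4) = q^4 - 2*q^3 - 25*q^2 + 26*q + 120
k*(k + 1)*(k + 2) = k^3 + 3*k^2 + 2*k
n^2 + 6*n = n*(n + 6)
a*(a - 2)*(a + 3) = a^3 + a^2 - 6*a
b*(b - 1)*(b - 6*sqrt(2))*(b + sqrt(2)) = b^4 - 5*sqrt(2)*b^3 - b^3 - 12*b^2 + 5*sqrt(2)*b^2 + 12*b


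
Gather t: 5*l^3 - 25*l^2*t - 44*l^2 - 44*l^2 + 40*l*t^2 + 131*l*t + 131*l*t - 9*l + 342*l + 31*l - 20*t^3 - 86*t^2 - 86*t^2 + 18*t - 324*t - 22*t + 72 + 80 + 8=5*l^3 - 88*l^2 + 364*l - 20*t^3 + t^2*(40*l - 172) + t*(-25*l^2 + 262*l - 328) + 160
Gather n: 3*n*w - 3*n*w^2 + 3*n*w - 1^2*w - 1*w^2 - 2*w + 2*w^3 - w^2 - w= n*(-3*w^2 + 6*w) + 2*w^3 - 2*w^2 - 4*w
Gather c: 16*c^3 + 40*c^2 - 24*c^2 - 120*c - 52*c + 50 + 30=16*c^3 + 16*c^2 - 172*c + 80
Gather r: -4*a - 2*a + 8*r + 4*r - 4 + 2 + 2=-6*a + 12*r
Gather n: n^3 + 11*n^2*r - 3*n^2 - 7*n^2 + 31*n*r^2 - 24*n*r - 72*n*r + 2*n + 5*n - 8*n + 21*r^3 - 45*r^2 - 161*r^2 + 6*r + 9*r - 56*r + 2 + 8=n^3 + n^2*(11*r - 10) + n*(31*r^2 - 96*r - 1) + 21*r^3 - 206*r^2 - 41*r + 10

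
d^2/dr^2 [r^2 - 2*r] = 2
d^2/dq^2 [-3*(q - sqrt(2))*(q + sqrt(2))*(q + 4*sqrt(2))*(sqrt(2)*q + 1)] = -36*sqrt(2)*q^2 - 162*q - 12*sqrt(2)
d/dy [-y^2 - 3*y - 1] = -2*y - 3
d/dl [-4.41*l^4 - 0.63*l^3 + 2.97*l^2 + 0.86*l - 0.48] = -17.64*l^3 - 1.89*l^2 + 5.94*l + 0.86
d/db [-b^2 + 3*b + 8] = 3 - 2*b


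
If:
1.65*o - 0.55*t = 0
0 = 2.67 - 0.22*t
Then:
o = 4.05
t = 12.14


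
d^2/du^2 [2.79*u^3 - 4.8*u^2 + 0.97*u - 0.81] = 16.74*u - 9.6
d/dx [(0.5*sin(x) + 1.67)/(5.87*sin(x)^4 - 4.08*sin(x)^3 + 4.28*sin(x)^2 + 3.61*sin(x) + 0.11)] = (-8.805*sin(x)^4 - 35.1316*sin(x)^3 + 18.3008*sin(x)^2 - 14.2952*sin(x) - 5.9737)*cos(x)/(34.4569*sin(x)^8 - 47.8992*sin(x)^7 + 66.8936*sin(x)^6 + 7.45659999999999*sin(x)^5 - 9.8478*sin(x)^4 + 30.004*sin(x)^3 + 13.9737*sin(x)^2 + 0.7942*sin(x) + 0.0121)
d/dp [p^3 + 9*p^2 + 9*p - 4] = 3*p^2 + 18*p + 9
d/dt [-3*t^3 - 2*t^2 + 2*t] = -9*t^2 - 4*t + 2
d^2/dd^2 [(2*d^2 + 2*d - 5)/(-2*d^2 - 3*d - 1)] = 2*(4*d^3 + 72*d^2 + 102*d + 39)/(8*d^6 + 36*d^5 + 66*d^4 + 63*d^3 + 33*d^2 + 9*d + 1)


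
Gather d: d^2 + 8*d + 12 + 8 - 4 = d^2 + 8*d + 16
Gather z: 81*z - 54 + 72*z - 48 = 153*z - 102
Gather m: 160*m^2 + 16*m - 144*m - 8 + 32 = 160*m^2 - 128*m + 24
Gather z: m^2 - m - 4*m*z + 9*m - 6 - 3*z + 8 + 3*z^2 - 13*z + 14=m^2 + 8*m + 3*z^2 + z*(-4*m - 16) + 16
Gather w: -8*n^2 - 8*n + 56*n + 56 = -8*n^2 + 48*n + 56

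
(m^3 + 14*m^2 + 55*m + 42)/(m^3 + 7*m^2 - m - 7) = (m + 6)/(m - 1)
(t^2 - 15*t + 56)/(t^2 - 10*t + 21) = (t - 8)/(t - 3)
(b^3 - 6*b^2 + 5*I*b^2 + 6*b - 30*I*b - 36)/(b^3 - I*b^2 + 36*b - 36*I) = (b - 6)/(b - 6*I)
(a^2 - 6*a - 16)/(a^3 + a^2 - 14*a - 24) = (a - 8)/(a^2 - a - 12)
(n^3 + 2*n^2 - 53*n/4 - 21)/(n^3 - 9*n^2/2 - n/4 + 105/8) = 2*(n + 4)/(2*n - 5)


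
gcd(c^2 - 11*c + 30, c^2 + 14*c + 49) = 1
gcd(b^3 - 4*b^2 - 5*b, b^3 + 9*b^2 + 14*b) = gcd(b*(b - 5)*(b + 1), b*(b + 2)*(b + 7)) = b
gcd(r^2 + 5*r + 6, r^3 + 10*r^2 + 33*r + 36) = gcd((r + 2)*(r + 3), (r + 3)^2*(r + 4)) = r + 3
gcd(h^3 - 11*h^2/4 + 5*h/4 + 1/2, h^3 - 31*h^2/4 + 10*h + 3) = h^2 - 7*h/4 - 1/2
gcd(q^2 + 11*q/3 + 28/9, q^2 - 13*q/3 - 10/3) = 1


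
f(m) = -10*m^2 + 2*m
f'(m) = 2 - 20*m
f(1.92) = -33.02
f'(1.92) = -36.40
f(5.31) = -271.34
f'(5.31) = -104.20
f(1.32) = -14.78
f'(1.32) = -24.40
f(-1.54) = -26.80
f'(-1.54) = 32.80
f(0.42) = -0.92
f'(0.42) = -6.40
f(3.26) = -99.76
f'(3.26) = -63.20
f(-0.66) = -5.68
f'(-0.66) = 15.20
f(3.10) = -89.90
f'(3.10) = -60.00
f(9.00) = -792.00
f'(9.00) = -178.00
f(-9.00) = -828.00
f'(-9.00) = 182.00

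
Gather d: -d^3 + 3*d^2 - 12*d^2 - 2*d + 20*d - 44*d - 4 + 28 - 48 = -d^3 - 9*d^2 - 26*d - 24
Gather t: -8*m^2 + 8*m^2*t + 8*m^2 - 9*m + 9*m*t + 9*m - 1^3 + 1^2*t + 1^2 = t*(8*m^2 + 9*m + 1)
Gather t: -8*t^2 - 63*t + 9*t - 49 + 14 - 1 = -8*t^2 - 54*t - 36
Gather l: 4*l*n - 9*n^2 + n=4*l*n - 9*n^2 + n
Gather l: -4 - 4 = -8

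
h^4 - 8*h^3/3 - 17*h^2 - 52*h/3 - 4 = (h - 6)*(h + 1/3)*(h + 1)*(h + 2)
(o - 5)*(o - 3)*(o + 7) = o^3 - o^2 - 41*o + 105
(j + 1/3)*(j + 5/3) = j^2 + 2*j + 5/9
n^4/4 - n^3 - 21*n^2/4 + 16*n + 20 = (n/4 + 1/4)*(n - 5)*(n - 4)*(n + 4)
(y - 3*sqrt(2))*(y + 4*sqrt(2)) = y^2 + sqrt(2)*y - 24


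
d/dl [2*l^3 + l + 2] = 6*l^2 + 1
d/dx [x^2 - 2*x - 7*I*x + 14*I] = 2*x - 2 - 7*I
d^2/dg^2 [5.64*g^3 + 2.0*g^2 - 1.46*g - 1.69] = 33.84*g + 4.0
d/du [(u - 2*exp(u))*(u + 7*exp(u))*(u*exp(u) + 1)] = (u + 1)*(u - 2*exp(u))*(u + 7*exp(u))*exp(u) + (u - 2*exp(u))*(u*exp(u) + 1)*(7*exp(u) + 1) - (u + 7*exp(u))*(u*exp(u) + 1)*(2*exp(u) - 1)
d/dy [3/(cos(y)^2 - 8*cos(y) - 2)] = 6*(cos(y) - 4)*sin(y)/(sin(y)^2 + 8*cos(y) + 1)^2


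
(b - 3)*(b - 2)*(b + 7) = b^3 + 2*b^2 - 29*b + 42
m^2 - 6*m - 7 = (m - 7)*(m + 1)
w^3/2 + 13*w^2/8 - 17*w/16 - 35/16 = (w/2 + 1/2)*(w - 5/4)*(w + 7/2)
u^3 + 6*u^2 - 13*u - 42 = (u - 3)*(u + 2)*(u + 7)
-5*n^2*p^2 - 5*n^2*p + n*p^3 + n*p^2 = p*(-5*n + p)*(n*p + n)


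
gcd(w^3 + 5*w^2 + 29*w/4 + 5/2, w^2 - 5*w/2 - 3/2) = w + 1/2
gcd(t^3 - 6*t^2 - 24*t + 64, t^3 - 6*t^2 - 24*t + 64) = t^3 - 6*t^2 - 24*t + 64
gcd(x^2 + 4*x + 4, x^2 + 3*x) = 1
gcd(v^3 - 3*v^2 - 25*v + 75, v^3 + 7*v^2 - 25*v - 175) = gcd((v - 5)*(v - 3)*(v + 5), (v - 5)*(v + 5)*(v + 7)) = v^2 - 25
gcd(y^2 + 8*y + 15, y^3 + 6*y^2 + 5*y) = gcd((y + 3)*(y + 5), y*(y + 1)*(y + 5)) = y + 5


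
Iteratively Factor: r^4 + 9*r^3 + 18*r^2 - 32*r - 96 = (r - 2)*(r^3 + 11*r^2 + 40*r + 48) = (r - 2)*(r + 4)*(r^2 + 7*r + 12) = (r - 2)*(r + 3)*(r + 4)*(r + 4)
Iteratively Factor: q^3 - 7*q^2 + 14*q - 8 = (q - 1)*(q^2 - 6*q + 8) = (q - 4)*(q - 1)*(q - 2)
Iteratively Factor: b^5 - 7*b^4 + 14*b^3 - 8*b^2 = (b)*(b^4 - 7*b^3 + 14*b^2 - 8*b) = b*(b - 1)*(b^3 - 6*b^2 + 8*b) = b*(b - 4)*(b - 1)*(b^2 - 2*b) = b^2*(b - 4)*(b - 1)*(b - 2)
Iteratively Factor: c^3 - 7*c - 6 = (c - 3)*(c^2 + 3*c + 2) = (c - 3)*(c + 2)*(c + 1)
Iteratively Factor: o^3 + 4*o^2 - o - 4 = (o - 1)*(o^2 + 5*o + 4) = (o - 1)*(o + 1)*(o + 4)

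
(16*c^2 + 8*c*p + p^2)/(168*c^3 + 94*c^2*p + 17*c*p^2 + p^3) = (4*c + p)/(42*c^2 + 13*c*p + p^2)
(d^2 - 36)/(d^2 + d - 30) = (d - 6)/(d - 5)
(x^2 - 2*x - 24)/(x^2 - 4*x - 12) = (x + 4)/(x + 2)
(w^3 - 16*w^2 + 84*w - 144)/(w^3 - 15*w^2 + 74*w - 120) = (w - 6)/(w - 5)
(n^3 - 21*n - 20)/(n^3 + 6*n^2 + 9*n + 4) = (n - 5)/(n + 1)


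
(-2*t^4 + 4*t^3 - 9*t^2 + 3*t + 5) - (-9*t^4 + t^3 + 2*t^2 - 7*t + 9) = 7*t^4 + 3*t^3 - 11*t^2 + 10*t - 4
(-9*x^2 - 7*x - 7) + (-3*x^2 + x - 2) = -12*x^2 - 6*x - 9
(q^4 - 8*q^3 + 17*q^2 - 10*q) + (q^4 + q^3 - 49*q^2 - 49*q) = 2*q^4 - 7*q^3 - 32*q^2 - 59*q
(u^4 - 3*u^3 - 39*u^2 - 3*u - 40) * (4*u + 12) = 4*u^5 - 192*u^3 - 480*u^2 - 196*u - 480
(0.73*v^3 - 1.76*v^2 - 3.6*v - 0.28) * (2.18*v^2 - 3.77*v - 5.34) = 1.5914*v^5 - 6.5889*v^4 - 5.111*v^3 + 22.36*v^2 + 20.2796*v + 1.4952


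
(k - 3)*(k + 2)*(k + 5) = k^3 + 4*k^2 - 11*k - 30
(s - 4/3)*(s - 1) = s^2 - 7*s/3 + 4/3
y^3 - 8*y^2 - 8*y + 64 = (y - 8)*(y - 2*sqrt(2))*(y + 2*sqrt(2))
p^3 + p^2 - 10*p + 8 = (p - 2)*(p - 1)*(p + 4)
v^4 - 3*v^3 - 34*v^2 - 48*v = v*(v - 8)*(v + 2)*(v + 3)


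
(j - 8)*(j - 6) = j^2 - 14*j + 48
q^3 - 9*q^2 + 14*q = q*(q - 7)*(q - 2)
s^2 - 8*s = s*(s - 8)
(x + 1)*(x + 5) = x^2 + 6*x + 5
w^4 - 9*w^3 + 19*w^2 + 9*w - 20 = (w - 5)*(w - 4)*(w - 1)*(w + 1)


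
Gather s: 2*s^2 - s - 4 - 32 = 2*s^2 - s - 36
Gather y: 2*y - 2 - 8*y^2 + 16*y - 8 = -8*y^2 + 18*y - 10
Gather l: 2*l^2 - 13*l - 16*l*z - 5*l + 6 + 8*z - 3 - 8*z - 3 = 2*l^2 + l*(-16*z - 18)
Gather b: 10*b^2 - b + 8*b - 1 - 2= 10*b^2 + 7*b - 3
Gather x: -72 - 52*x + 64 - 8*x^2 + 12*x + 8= -8*x^2 - 40*x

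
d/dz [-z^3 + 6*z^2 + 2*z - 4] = -3*z^2 + 12*z + 2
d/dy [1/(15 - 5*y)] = 1/(5*(y - 3)^2)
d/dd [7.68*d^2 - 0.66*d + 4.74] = 15.36*d - 0.66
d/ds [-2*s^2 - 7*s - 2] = -4*s - 7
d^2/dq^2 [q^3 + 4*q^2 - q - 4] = 6*q + 8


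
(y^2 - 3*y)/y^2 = (y - 3)/y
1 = 1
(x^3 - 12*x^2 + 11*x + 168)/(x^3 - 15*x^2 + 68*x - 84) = (x^2 - 5*x - 24)/(x^2 - 8*x + 12)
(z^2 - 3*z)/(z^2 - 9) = z/(z + 3)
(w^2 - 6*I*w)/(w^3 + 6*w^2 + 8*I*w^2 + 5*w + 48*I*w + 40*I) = w*(w - 6*I)/(w^3 + 2*w^2*(3 + 4*I) + w*(5 + 48*I) + 40*I)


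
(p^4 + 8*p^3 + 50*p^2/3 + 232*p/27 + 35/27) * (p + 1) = p^5 + 9*p^4 + 74*p^3/3 + 682*p^2/27 + 89*p/9 + 35/27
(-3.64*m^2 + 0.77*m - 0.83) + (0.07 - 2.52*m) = -3.64*m^2 - 1.75*m - 0.76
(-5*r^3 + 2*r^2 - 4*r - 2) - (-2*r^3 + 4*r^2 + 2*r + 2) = -3*r^3 - 2*r^2 - 6*r - 4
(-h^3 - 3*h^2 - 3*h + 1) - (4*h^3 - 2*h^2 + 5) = -5*h^3 - h^2 - 3*h - 4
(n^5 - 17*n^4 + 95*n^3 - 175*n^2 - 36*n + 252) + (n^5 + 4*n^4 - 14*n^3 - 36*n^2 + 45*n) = 2*n^5 - 13*n^4 + 81*n^3 - 211*n^2 + 9*n + 252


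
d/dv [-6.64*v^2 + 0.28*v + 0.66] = 0.28 - 13.28*v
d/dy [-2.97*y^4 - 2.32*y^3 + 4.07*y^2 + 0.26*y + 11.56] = -11.88*y^3 - 6.96*y^2 + 8.14*y + 0.26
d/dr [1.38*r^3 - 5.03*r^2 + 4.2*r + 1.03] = 4.14*r^2 - 10.06*r + 4.2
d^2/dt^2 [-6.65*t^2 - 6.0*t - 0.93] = -13.3000000000000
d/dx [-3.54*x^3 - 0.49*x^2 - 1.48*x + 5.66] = -10.62*x^2 - 0.98*x - 1.48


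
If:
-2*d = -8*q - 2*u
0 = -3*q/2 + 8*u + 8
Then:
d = 67*u/3 + 64/3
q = 16*u/3 + 16/3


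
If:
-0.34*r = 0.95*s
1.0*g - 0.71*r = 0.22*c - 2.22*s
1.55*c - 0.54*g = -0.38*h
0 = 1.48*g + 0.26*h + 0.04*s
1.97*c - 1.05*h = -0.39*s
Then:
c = 0.00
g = 0.00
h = 0.00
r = 0.00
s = 0.00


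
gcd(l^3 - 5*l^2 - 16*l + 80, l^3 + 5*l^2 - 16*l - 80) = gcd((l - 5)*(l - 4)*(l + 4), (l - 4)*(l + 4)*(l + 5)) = l^2 - 16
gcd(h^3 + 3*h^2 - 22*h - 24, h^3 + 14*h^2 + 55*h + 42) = h^2 + 7*h + 6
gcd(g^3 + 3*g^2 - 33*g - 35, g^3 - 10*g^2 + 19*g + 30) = g^2 - 4*g - 5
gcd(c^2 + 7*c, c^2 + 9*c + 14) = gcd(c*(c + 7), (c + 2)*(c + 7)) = c + 7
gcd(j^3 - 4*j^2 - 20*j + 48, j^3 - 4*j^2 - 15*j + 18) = j - 6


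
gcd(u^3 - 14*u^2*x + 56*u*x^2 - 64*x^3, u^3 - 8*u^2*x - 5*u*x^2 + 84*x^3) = -u + 4*x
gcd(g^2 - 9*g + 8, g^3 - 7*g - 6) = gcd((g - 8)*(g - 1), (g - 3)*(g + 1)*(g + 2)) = 1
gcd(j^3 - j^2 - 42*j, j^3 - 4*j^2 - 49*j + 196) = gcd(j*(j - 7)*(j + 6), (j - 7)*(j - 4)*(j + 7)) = j - 7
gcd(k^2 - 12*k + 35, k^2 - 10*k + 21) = k - 7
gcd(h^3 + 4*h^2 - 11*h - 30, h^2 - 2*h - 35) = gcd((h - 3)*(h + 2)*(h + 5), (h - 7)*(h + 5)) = h + 5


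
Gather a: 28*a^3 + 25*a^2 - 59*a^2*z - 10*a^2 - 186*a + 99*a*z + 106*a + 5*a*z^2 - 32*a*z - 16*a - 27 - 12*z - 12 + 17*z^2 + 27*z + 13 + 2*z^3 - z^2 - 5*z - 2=28*a^3 + a^2*(15 - 59*z) + a*(5*z^2 + 67*z - 96) + 2*z^3 + 16*z^2 + 10*z - 28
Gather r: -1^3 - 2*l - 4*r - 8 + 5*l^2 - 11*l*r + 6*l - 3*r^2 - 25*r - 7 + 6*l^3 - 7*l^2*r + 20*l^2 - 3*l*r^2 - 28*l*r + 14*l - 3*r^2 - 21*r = 6*l^3 + 25*l^2 + 18*l + r^2*(-3*l - 6) + r*(-7*l^2 - 39*l - 50) - 16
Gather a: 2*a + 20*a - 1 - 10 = 22*a - 11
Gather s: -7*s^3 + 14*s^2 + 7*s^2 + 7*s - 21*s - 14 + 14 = -7*s^3 + 21*s^2 - 14*s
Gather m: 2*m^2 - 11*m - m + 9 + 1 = 2*m^2 - 12*m + 10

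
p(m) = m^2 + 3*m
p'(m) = 2*m + 3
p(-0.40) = -1.04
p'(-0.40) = 2.20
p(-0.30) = -0.81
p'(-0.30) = 2.40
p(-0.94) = -1.94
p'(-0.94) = 1.12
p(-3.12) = 0.37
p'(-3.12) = -3.24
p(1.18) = 4.93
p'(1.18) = 5.36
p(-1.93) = -2.07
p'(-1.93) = -0.86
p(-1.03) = -2.03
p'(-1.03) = 0.94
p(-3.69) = 2.55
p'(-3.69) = -4.38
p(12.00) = 180.00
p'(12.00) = 27.00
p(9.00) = 108.00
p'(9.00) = 21.00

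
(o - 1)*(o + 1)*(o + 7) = o^3 + 7*o^2 - o - 7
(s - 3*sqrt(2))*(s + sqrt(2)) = s^2 - 2*sqrt(2)*s - 6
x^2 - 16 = (x - 4)*(x + 4)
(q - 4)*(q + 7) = q^2 + 3*q - 28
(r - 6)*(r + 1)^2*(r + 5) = r^4 + r^3 - 31*r^2 - 61*r - 30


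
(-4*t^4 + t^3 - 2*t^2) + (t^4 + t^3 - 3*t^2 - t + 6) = -3*t^4 + 2*t^3 - 5*t^2 - t + 6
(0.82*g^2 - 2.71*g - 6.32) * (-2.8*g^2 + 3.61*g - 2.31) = -2.296*g^4 + 10.5482*g^3 + 6.0187*g^2 - 16.5551*g + 14.5992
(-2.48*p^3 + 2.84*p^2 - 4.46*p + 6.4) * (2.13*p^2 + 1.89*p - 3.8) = -5.2824*p^5 + 1.362*p^4 + 5.2918*p^3 - 5.5894*p^2 + 29.044*p - 24.32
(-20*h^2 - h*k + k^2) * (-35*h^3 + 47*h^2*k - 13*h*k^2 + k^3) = 700*h^5 - 905*h^4*k + 178*h^3*k^2 + 40*h^2*k^3 - 14*h*k^4 + k^5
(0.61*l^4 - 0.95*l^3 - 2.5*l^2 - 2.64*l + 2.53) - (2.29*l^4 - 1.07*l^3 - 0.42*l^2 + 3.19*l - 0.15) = -1.68*l^4 + 0.12*l^3 - 2.08*l^2 - 5.83*l + 2.68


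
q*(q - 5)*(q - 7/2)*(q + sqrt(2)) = q^4 - 17*q^3/2 + sqrt(2)*q^3 - 17*sqrt(2)*q^2/2 + 35*q^2/2 + 35*sqrt(2)*q/2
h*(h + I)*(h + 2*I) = h^3 + 3*I*h^2 - 2*h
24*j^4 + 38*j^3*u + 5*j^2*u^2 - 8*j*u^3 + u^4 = (-6*j + u)*(-4*j + u)*(j + u)^2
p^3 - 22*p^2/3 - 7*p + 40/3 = (p - 8)*(p - 1)*(p + 5/3)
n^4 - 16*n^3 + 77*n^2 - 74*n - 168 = (n - 7)*(n - 6)*(n - 4)*(n + 1)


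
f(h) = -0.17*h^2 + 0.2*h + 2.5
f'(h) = 0.2 - 0.34*h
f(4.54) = -0.10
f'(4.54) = -1.34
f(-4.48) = -1.81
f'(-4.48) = 1.72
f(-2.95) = 0.43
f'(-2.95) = 1.20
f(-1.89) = 1.51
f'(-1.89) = 0.84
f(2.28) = 2.07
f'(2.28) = -0.58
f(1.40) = 2.45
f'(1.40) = -0.28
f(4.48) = -0.02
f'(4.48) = -1.32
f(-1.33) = 1.93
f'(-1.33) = 0.65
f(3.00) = 1.57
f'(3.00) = -0.82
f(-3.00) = 0.37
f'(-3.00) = 1.22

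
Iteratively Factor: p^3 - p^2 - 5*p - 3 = (p + 1)*(p^2 - 2*p - 3) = (p + 1)^2*(p - 3)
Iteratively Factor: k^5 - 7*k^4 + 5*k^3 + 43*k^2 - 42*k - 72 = (k - 4)*(k^4 - 3*k^3 - 7*k^2 + 15*k + 18) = (k - 4)*(k - 3)*(k^3 - 7*k - 6) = (k - 4)*(k - 3)*(k + 1)*(k^2 - k - 6) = (k - 4)*(k - 3)^2*(k + 1)*(k + 2)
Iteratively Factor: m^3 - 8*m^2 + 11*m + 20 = (m - 4)*(m^2 - 4*m - 5) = (m - 4)*(m + 1)*(m - 5)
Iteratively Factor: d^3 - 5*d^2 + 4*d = (d - 4)*(d^2 - d) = d*(d - 4)*(d - 1)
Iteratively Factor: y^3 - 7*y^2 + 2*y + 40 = (y + 2)*(y^2 - 9*y + 20) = (y - 4)*(y + 2)*(y - 5)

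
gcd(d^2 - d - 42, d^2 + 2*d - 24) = d + 6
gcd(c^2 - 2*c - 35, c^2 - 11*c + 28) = c - 7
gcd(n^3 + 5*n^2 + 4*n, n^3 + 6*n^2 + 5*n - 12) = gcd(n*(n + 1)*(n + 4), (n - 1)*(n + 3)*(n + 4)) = n + 4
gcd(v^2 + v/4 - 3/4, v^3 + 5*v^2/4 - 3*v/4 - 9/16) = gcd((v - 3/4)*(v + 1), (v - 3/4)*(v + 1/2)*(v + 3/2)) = v - 3/4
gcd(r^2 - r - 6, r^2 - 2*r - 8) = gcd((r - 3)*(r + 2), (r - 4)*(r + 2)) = r + 2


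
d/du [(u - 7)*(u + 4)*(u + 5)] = 3*u^2 + 4*u - 43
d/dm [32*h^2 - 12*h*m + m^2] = -12*h + 2*m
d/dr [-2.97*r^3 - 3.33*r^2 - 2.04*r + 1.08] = -8.91*r^2 - 6.66*r - 2.04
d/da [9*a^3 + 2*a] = 27*a^2 + 2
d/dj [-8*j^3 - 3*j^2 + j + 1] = -24*j^2 - 6*j + 1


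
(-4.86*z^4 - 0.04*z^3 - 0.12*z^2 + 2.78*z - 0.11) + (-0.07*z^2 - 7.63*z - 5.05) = -4.86*z^4 - 0.04*z^3 - 0.19*z^2 - 4.85*z - 5.16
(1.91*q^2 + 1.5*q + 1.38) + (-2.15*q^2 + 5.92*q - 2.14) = -0.24*q^2 + 7.42*q - 0.76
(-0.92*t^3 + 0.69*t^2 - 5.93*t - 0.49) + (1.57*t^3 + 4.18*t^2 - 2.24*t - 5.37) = 0.65*t^3 + 4.87*t^2 - 8.17*t - 5.86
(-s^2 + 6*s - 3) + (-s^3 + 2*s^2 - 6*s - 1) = -s^3 + s^2 - 4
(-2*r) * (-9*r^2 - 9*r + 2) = 18*r^3 + 18*r^2 - 4*r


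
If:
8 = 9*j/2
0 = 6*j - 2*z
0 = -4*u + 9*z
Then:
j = 16/9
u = 12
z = 16/3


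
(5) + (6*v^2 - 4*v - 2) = 6*v^2 - 4*v + 3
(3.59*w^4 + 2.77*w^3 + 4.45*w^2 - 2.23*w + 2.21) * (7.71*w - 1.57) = 27.6789*w^5 + 15.7204*w^4 + 29.9606*w^3 - 24.1798*w^2 + 20.5402*w - 3.4697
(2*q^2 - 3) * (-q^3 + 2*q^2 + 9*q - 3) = -2*q^5 + 4*q^4 + 21*q^3 - 12*q^2 - 27*q + 9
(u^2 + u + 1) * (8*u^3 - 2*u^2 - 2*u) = 8*u^5 + 6*u^4 + 4*u^3 - 4*u^2 - 2*u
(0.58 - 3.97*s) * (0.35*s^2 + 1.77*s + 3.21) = -1.3895*s^3 - 6.8239*s^2 - 11.7171*s + 1.8618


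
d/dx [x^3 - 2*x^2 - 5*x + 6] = 3*x^2 - 4*x - 5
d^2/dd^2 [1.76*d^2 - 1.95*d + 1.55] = 3.52000000000000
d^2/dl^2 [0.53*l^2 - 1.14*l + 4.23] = 1.06000000000000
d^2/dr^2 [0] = 0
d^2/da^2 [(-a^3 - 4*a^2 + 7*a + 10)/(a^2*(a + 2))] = 2*(-2*a^4 + 21*a^3 + 102*a^2 + 188*a + 120)/(a^4*(a^3 + 6*a^2 + 12*a + 8))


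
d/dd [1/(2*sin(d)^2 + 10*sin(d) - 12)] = -(2*sin(d) + 5)*cos(d)/(2*(sin(d)^2 + 5*sin(d) - 6)^2)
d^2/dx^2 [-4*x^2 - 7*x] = -8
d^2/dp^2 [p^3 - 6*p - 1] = 6*p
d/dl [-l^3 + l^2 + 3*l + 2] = -3*l^2 + 2*l + 3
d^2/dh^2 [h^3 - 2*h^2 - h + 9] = 6*h - 4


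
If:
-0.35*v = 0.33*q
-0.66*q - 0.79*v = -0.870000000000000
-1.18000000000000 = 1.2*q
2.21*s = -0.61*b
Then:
No Solution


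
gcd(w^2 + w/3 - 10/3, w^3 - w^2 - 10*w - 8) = w + 2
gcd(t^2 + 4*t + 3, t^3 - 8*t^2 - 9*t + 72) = t + 3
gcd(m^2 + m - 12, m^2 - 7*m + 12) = m - 3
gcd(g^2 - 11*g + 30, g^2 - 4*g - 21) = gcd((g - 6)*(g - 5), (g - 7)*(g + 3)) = 1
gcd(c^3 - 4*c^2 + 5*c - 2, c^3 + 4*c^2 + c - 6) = c - 1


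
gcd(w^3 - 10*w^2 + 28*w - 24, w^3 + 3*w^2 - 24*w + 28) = w^2 - 4*w + 4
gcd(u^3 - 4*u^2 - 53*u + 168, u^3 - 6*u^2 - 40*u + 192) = u - 8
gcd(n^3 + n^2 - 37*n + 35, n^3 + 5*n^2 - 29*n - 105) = n^2 + 2*n - 35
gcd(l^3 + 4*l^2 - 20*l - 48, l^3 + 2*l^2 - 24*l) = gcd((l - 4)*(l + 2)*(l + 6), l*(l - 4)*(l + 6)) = l^2 + 2*l - 24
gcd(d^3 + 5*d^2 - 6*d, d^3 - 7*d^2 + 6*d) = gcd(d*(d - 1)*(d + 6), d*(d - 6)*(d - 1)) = d^2 - d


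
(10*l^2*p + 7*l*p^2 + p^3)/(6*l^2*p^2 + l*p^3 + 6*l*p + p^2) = (10*l^2 + 7*l*p + p^2)/(6*l^2*p + l*p^2 + 6*l + p)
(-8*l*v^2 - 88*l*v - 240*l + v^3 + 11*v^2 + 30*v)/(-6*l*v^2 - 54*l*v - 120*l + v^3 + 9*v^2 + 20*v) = (-8*l*v - 48*l + v^2 + 6*v)/(-6*l*v - 24*l + v^2 + 4*v)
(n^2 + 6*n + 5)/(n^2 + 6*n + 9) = (n^2 + 6*n + 5)/(n^2 + 6*n + 9)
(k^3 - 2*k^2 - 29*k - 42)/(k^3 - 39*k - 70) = (k + 3)/(k + 5)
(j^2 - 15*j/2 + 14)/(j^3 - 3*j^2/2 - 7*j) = (j - 4)/(j*(j + 2))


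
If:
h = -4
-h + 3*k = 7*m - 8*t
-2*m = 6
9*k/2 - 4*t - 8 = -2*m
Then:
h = -4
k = 1/4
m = -3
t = -103/32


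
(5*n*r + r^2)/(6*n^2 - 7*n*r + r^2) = r*(5*n + r)/(6*n^2 - 7*n*r + r^2)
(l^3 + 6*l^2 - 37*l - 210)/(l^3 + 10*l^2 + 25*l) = (l^2 + l - 42)/(l*(l + 5))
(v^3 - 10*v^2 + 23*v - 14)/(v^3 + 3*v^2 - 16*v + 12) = (v - 7)/(v + 6)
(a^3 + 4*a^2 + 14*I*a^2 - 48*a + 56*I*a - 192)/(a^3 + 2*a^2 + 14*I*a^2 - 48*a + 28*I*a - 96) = (a + 4)/(a + 2)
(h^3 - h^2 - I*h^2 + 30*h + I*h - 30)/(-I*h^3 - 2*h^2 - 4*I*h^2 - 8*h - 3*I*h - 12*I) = (I*h^3 + h^2*(1 - I) + h*(-1 + 30*I) - 30*I)/(h^3 + 2*h^2*(2 - I) + h*(3 - 8*I) + 12)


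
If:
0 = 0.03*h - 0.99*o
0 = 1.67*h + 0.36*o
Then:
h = 0.00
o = 0.00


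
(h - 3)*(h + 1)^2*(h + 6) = h^4 + 5*h^3 - 11*h^2 - 33*h - 18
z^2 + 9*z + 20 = (z + 4)*(z + 5)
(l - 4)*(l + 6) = l^2 + 2*l - 24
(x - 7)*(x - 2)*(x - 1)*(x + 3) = x^4 - 7*x^3 - 7*x^2 + 55*x - 42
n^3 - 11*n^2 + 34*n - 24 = (n - 6)*(n - 4)*(n - 1)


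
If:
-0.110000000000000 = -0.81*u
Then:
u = 0.14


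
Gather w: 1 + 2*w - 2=2*w - 1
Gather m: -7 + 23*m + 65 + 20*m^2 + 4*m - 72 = 20*m^2 + 27*m - 14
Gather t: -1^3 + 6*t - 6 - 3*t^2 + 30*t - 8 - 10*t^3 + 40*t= -10*t^3 - 3*t^2 + 76*t - 15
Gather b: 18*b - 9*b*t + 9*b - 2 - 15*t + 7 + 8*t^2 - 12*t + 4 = b*(27 - 9*t) + 8*t^2 - 27*t + 9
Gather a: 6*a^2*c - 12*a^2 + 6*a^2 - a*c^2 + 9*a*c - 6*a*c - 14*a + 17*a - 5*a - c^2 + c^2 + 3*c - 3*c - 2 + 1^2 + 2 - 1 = a^2*(6*c - 6) + a*(-c^2 + 3*c - 2)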